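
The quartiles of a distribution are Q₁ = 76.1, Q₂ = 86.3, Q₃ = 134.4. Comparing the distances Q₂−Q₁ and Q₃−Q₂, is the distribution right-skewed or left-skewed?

right-skewed

Q₂ − Q₁ = 10.2;  Q₃ − Q₂ = 48.1
Q₃ − Q₂ > Q₂ − Q₁ ⇒ the upper half is more spread out ⇒ right-skewed.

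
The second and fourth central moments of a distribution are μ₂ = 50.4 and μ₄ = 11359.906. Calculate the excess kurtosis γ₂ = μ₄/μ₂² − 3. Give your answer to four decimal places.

1.4721

μ₂² = 50.4² = 2540.16000
μ₄/μ₂² = 11359.906 / 2540.16000 = 4.47212
γ₂ = 4.47212 − 3 ≈ 1.4721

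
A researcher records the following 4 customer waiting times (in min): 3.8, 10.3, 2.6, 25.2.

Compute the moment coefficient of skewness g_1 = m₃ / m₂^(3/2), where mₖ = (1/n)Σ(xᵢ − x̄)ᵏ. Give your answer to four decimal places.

x̄ = (3.8 + 10.3 + 2.6 + 25.2) / 4 = 10.4750
deviations (xᵢ − x̄): -6.6750, -0.1750, -7.8750, 14.7250
Σ(xᵢ − x̄)² = 323.4275 ⇒ m₂ = 323.4275/4 = 80.85688
Σ(xᵢ − x̄)³ = 2406.9701 ⇒ m₃ = 2406.9701/4 = 601.74253
m₂^(3/2) = 80.85688^(1.5) = 727.06867
g_1 = m₃ / m₂^(3/2) = 601.74253 / 727.06867 ≈ 0.8276

0.8276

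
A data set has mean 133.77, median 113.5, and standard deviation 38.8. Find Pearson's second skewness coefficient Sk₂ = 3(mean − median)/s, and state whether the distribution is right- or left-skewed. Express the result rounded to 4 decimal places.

Sk₂ = 3(133.77 − 113.5) / 38.8 = 3 × 20.2700 / 38.8
    = 60.8100 / 38.8 ≈ 1.5673
Sk₂ > 0 ⇒ mean > median ⇒ right-skewed (positive skew).

1.5673, right-skewed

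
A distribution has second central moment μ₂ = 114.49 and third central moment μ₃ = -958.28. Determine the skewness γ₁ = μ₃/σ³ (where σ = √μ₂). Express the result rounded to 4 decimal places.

-0.7822

σ = √μ₂ = √114.49 = 10.70000
σ³ = μ₂^(3/2) = 1225.04300
γ₁ = μ₃/σ³ = -958.28 / 1225.04300 ≈ -0.7822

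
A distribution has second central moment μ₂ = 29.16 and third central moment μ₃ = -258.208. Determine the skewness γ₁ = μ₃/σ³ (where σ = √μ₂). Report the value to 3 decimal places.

-1.640

σ = √μ₂ = √29.16 = 5.40000
σ³ = μ₂^(3/2) = 157.46400
γ₁ = μ₃/σ³ = -258.208 / 157.46400 ≈ -1.640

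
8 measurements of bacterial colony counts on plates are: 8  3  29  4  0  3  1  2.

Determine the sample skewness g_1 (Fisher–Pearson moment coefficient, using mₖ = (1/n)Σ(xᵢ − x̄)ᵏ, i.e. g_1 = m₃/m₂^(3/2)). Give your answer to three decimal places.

x̄ = (8 + 3 + 29 + 4 + 0 + 3 + 1 + 2) / 8 = 6.2500
deviations (xᵢ − x̄): 1.7500, -3.2500, 22.7500, -2.2500, -6.2500, -3.2500, -5.2500, -4.2500
Σ(xᵢ − x̄)² = 631.5000 ⇒ m₂ = 631.5000/8 = 78.93750
Σ(xᵢ − x̄)³ = 11234.2500 ⇒ m₃ = 11234.2500/8 = 1404.28125
m₂^(3/2) = 78.93750^(1.5) = 701.33426
g_1 = m₃ / m₂^(3/2) = 1404.28125 / 701.33426 ≈ 2.002

2.002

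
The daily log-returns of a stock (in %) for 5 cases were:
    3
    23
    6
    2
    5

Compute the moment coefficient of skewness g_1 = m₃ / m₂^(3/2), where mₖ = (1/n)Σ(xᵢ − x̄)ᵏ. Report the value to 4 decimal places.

1.3760

x̄ = (3 + 23 + 6 + 2 + 5) / 5 = 7.8000
deviations (xᵢ − x̄): -4.8000, 15.2000, -1.8000, -5.8000, -2.8000
Σ(xᵢ − x̄)² = 298.8000 ⇒ m₂ = 298.8000/5 = 59.76000
Σ(xᵢ − x̄)³ = 3178.3200 ⇒ m₃ = 3178.3200/5 = 635.66400
m₂^(3/2) = 59.76000^(1.5) = 461.97224
g_1 = m₃ / m₂^(3/2) = 635.66400 / 461.97224 ≈ 1.3760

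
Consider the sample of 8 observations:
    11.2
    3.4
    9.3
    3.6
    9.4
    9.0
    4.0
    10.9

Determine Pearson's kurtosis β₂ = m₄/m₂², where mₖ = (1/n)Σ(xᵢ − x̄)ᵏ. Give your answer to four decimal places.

x̄ = 7.6000
Σ(xᵢ − x̄)² = 78.5400 ⇒ m₂ = 9.81750
Σ(xᵢ − x̄)⁴ = 1044.3762 ⇒ m₄ = 130.54702
m₂² = 96.38331
β₂ = m₄/m₂² = 130.54702 / 96.38331 ≈ 1.3545

1.3545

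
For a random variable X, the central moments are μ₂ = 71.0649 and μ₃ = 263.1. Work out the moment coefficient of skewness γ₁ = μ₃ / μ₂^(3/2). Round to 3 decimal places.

0.439

σ = √μ₂ = √71.0649 = 8.43000
σ³ = μ₂^(3/2) = 599.07711
γ₁ = μ₃/σ³ = 263.1 / 599.07711 ≈ 0.439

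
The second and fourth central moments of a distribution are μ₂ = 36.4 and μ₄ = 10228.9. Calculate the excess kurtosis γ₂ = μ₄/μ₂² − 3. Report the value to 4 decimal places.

4.7202

μ₂² = 36.4² = 1324.96000
μ₄/μ₂² = 10228.9 / 1324.96000 = 7.72016
γ₂ = 7.72016 − 3 ≈ 4.7202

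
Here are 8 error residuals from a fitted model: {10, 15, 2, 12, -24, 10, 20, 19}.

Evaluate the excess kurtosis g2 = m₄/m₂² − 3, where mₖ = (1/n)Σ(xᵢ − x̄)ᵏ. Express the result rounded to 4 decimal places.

x̄ = 8.0000
Σ(xᵢ − x̄)² = 1398.0000 ⇒ m₂ = 174.75000
Σ(xᵢ − x̄)⁴ = 1087938.0000 ⇒ m₄ = 135992.25000
m₂² = 30537.56250
g2 = m₄/m₂² − 3 = 4.45328 − 3 ≈ 1.4533

1.4533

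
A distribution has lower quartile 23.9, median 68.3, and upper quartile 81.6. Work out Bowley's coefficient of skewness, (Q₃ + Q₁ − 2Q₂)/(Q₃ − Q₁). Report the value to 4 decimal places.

numerator: Q₃ + Q₁ − 2Q₂ = 81.6 + 23.9 − 2×68.3 = -31.1000
denominator: Q₃ − Q₁ = 81.6 − 23.9 = 57.7000
Bowley skewness = -31.1000 / 57.7000 ≈ -0.5390

-0.5390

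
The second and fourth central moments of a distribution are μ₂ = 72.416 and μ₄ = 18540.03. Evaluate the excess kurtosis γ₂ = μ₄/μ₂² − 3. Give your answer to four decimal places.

0.5354

μ₂² = 72.416² = 5244.07706
μ₄/μ₂² = 18540.03 / 5244.07706 = 3.53542
γ₂ = 3.53542 − 3 ≈ 0.5354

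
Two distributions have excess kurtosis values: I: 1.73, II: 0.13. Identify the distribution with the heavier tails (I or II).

I

Higher excess kurtosis ⇒ heavier tails relative to the normal distribution.
1.73 vs 0.13: the larger is 1.73, so I has heavier tails.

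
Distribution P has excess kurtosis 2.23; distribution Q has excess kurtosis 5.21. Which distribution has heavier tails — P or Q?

Higher excess kurtosis ⇒ heavier tails relative to the normal distribution.
2.23 vs 5.21: the larger is 5.21, so Q has heavier tails.

Q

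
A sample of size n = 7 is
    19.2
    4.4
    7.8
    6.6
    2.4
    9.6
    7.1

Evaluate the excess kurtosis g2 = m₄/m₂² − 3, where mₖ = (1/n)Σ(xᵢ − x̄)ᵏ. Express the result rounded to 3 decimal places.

x̄ = 8.1571
Σ(xᵢ − x̄)² = 174.9571 ⇒ m₂ = 24.99388
Σ(xᵢ − x̄)⁴ = 16179.8224 ⇒ m₄ = 2311.40320
m₂² = 624.69392
g2 = m₄/m₂² − 3 = 3.70006 − 3 ≈ 0.700

0.700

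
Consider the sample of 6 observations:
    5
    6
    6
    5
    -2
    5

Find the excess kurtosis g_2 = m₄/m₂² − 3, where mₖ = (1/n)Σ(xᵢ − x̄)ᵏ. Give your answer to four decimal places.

x̄ = 4.1667
Σ(xᵢ − x̄)² = 46.8333 ⇒ m₂ = 7.80556
Σ(xᵢ − x̄)⁴ = 1470.1528 ⇒ m₄ = 245.02546
m₂² = 60.92670
g_2 = m₄/m₂² − 3 = 4.02164 − 3 ≈ 1.0216

1.0216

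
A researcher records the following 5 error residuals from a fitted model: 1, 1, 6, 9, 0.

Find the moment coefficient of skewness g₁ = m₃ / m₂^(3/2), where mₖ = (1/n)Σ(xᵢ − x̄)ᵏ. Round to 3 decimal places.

x̄ = (1 + 1 + 6 + 9 + 0) / 5 = 3.4000
deviations (xᵢ − x̄): -2.4000, -2.4000, 2.6000, 5.6000, -3.4000
Σ(xᵢ − x̄)² = 61.2000 ⇒ m₂ = 61.2000/5 = 12.24000
Σ(xᵢ − x̄)³ = 126.2400 ⇒ m₃ = 126.2400/5 = 25.24800
m₂^(3/2) = 12.24000^(1.5) = 42.82251
g₁ = m₃ / m₂^(3/2) = 25.24800 / 42.82251 ≈ 0.590

0.590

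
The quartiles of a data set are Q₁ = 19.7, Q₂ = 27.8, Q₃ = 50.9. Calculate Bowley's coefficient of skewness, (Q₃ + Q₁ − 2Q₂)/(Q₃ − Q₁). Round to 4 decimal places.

numerator: Q₃ + Q₁ − 2Q₂ = 50.9 + 19.7 − 2×27.8 = 15.0000
denominator: Q₃ − Q₁ = 50.9 − 19.7 = 31.2000
Bowley skewness = 15.0000 / 31.2000 ≈ 0.4808

0.4808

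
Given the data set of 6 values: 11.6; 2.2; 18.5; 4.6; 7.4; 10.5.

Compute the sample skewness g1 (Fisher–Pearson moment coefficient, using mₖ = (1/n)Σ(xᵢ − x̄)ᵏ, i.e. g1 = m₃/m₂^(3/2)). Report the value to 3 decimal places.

x̄ = (11.6 + 2.2 + 18.5 + 4.6 + 7.4 + 10.5) / 6 = 9.1333
deviations (xᵢ − x̄): 2.4667, -6.9333, 9.3667, -4.5333, -1.7333, 1.3667
Σ(xᵢ − x̄)² = 167.3133 ⇒ m₂ = 167.3133/6 = 27.88556
Σ(xᵢ − x̄)³ = 407.6744 ⇒ m₃ = 407.6744/6 = 67.94574
m₂^(3/2) = 27.88556^(1.5) = 147.25463
g1 = m₃ / m₂^(3/2) = 67.94574 / 147.25463 ≈ 0.461

0.461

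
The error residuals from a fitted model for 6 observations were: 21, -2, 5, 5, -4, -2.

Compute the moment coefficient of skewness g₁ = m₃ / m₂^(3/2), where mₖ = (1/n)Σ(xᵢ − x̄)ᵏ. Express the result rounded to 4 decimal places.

1.1623

x̄ = (21 - 2 + 5 + 5 - 4 - 2) / 6 = 3.8333
deviations (xᵢ − x̄): 17.1667, -5.8333, 1.1667, 1.1667, -7.8333, -5.8333
Σ(xᵢ − x̄)² = 426.8333 ⇒ m₂ = 426.8333/6 = 71.13889
Σ(xᵢ − x̄)³ = 4184.4444 ⇒ m₃ = 4184.4444/6 = 697.40741
m₂^(3/2) = 71.13889^(1.5) = 600.01294
g₁ = m₃ / m₂^(3/2) = 697.40741 / 600.01294 ≈ 1.1623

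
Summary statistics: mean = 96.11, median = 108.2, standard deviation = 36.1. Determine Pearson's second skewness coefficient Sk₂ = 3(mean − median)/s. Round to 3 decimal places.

Sk₂ = 3(96.11 − 108.2) / 36.1 = 3 × -12.0900 / 36.1
    = -36.2700 / 36.1 ≈ -1.005

-1.005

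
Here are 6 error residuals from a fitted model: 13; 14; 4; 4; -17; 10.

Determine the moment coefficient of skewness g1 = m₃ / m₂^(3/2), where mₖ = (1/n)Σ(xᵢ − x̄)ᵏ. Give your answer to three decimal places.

-1.260

x̄ = (13 + 14 + 4 + 4 - 17 + 10) / 6 = 4.6667
deviations (xᵢ − x̄): 8.3333, 9.3333, -0.6667, -0.6667, -21.6667, 5.3333
Σ(xᵢ − x̄)² = 655.3333 ⇒ m₂ = 655.3333/6 = 109.22222
Σ(xᵢ − x̄)³ = -8628.4444 ⇒ m₃ = -8628.4444/6 = -1438.07407
m₂^(3/2) = 109.22222^(1.5) = 1141.47528
g1 = m₃ / m₂^(3/2) = -1438.07407 / 1141.47528 ≈ -1.260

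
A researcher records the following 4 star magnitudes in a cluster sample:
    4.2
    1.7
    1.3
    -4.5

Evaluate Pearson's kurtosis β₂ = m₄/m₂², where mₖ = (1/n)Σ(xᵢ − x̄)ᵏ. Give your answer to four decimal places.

x̄ = 0.6750
Σ(xᵢ − x̄)² = 40.6475 ⇒ m₂ = 10.16188
Σ(xᵢ − x̄)⁴ = 872.8544 ⇒ m₄ = 218.21361
m₂² = 103.26370
β₂ = m₄/m₂² = 218.21361 / 103.26370 ≈ 2.1132

2.1132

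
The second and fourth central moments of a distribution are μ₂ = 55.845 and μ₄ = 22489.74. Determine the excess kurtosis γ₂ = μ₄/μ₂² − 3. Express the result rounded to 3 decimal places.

4.211

μ₂² = 55.845² = 3118.66403
μ₄/μ₂² = 22489.74 / 3118.66403 = 7.21134
γ₂ = 7.21134 − 3 ≈ 4.211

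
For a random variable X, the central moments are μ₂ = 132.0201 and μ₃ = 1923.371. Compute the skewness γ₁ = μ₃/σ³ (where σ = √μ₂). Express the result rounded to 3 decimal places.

1.268

σ = √μ₂ = √132.0201 = 11.49000
σ³ = μ₂^(3/2) = 1516.91095
γ₁ = μ₃/σ³ = 1923.371 / 1516.91095 ≈ 1.268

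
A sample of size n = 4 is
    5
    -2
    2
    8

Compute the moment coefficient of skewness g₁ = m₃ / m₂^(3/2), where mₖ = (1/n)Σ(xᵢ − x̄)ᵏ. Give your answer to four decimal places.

-0.1685

x̄ = (5 - 2 + 2 + 8) / 4 = 3.2500
deviations (xᵢ − x̄): 1.7500, -5.2500, -1.2500, 4.7500
Σ(xᵢ − x̄)² = 54.7500 ⇒ m₂ = 54.7500/4 = 13.68750
Σ(xᵢ − x̄)³ = -34.1250 ⇒ m₃ = -34.1250/4 = -8.53125
m₂^(3/2) = 13.68750^(1.5) = 50.63913
g₁ = m₃ / m₂^(3/2) = -8.53125 / 50.63913 ≈ -0.1685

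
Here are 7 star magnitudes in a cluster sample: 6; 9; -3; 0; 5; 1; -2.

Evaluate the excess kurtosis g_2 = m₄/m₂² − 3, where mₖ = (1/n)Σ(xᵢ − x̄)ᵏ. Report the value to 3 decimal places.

x̄ = 2.2857
Σ(xᵢ − x̄)² = 119.4286 ⇒ m₂ = 17.06122
Σ(xᵢ − x̄)⁴ = 3424.9213 ⇒ m₄ = 489.27447
m₂² = 291.08538
g_2 = m₄/m₂² − 3 = 1.68086 − 3 ≈ -1.319

-1.319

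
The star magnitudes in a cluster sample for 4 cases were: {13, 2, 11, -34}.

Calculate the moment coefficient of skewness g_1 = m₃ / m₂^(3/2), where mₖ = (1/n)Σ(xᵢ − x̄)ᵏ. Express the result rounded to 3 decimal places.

x̄ = (13 + 2 + 11 - 34) / 4 = -2.0000
deviations (xᵢ − x̄): 15.0000, 4.0000, 13.0000, -32.0000
Σ(xᵢ − x̄)² = 1434.0000 ⇒ m₂ = 1434.0000/4 = 358.50000
Σ(xᵢ − x̄)³ = -27132.0000 ⇒ m₃ = -27132.0000/4 = -6783.00000
m₂^(3/2) = 358.50000^(1.5) = 6787.87350
g_1 = m₃ / m₂^(3/2) = -6783.00000 / 6787.87350 ≈ -0.999

-0.999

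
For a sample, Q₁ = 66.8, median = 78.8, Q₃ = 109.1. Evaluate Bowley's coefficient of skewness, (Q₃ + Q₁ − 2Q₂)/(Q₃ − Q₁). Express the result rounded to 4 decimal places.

0.4326

numerator: Q₃ + Q₁ − 2Q₂ = 109.1 + 66.8 − 2×78.8 = 18.3000
denominator: Q₃ − Q₁ = 109.1 − 66.8 = 42.3000
Bowley skewness = 18.3000 / 42.3000 ≈ 0.4326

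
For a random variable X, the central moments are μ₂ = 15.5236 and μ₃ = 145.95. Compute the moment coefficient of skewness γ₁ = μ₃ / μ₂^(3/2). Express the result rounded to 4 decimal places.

2.3862

σ = √μ₂ = √15.5236 = 3.94000
σ³ = μ₂^(3/2) = 61.16298
γ₁ = μ₃/σ³ = 145.95 / 61.16298 ≈ 2.3862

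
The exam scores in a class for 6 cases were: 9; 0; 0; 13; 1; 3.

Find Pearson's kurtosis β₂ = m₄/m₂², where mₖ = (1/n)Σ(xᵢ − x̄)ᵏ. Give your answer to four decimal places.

1.9204

x̄ = 4.3333
Σ(xᵢ − x̄)² = 147.3333 ⇒ m₂ = 24.55556
Σ(xᵢ − x̄)⁴ = 6947.7778 ⇒ m₄ = 1157.96296
m₂² = 602.97531
β₂ = m₄/m₂² = 1157.96296 / 602.97531 ≈ 1.9204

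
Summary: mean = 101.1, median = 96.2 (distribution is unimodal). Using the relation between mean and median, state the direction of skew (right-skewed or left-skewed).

mean − median = 101.1 − 96.2 = 4.9
mean > median ⇒ the longer tail is on the right ⇒ right-skewed (positively skewed).

right-skewed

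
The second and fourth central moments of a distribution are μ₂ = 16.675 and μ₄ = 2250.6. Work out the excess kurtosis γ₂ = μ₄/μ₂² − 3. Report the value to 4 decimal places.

5.0941

μ₂² = 16.675² = 278.05563
μ₄/μ₂² = 2250.6 / 278.05563 = 8.09406
γ₂ = 8.09406 − 3 ≈ 5.0941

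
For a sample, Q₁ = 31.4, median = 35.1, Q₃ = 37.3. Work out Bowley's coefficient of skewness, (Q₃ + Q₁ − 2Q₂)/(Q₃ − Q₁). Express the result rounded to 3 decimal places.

-0.254

numerator: Q₃ + Q₁ − 2Q₂ = 37.3 + 31.4 − 2×35.1 = -1.5000
denominator: Q₃ − Q₁ = 37.3 − 31.4 = 5.9000
Bowley skewness = -1.5000 / 5.9000 ≈ -0.254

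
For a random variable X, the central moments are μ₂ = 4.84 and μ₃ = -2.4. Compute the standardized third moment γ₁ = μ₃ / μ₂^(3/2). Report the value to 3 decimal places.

-0.225

σ = √μ₂ = √4.84 = 2.20000
σ³ = μ₂^(3/2) = 10.64800
γ₁ = μ₃/σ³ = -2.4 / 10.64800 ≈ -0.225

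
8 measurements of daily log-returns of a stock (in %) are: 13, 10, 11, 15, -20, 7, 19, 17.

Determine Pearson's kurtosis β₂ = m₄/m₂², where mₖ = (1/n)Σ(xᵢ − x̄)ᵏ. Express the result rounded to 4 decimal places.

5.0897

x̄ = 9.0000
Σ(xᵢ − x̄)² = 1066.0000 ⇒ m₂ = 133.25000
Σ(xᵢ − x̄)⁴ = 722962.0000 ⇒ m₄ = 90370.25000
m₂² = 17755.56250
β₂ = m₄/m₂² = 90370.25000 / 17755.56250 ≈ 5.0897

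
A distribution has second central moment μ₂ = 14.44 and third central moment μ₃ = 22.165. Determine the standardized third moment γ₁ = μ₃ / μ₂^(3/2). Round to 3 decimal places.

0.404

σ = √μ₂ = √14.44 = 3.80000
σ³ = μ₂^(3/2) = 54.87200
γ₁ = μ₃/σ³ = 22.165 / 54.87200 ≈ 0.404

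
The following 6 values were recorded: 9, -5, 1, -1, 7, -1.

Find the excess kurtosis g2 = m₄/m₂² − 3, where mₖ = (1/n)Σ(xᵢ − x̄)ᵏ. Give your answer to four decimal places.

-1.2645

x̄ = 1.6667
Σ(xᵢ − x̄)² = 141.3333 ⇒ m₂ = 23.55556
Σ(xᵢ − x̄)⁴ = 5777.7778 ⇒ m₄ = 962.96296
m₂² = 554.86420
g2 = m₄/m₂² − 3 = 1.73549 − 3 ≈ -1.2645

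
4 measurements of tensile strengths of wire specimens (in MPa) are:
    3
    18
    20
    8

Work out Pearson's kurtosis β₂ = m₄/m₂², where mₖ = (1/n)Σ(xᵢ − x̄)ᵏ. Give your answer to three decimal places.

1.276

x̄ = 12.2500
Σ(xᵢ − x̄)² = 196.7500 ⇒ m₂ = 49.18750
Σ(xᵢ − x̄)⁴ = 12347.8281 ⇒ m₄ = 3086.95703
m₂² = 2419.41016
β₂ = m₄/m₂² = 3086.95703 / 2419.41016 ≈ 1.276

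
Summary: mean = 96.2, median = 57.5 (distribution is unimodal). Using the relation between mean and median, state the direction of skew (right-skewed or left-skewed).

right-skewed

mean − median = 96.2 − 57.5 = 38.7
mean > median ⇒ the longer tail is on the right ⇒ right-skewed (positively skewed).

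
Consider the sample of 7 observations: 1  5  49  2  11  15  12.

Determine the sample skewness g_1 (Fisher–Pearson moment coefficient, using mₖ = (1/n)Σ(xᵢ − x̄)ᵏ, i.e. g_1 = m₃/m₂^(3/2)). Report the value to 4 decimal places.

1.6171

x̄ = (1 + 5 + 49 + 2 + 11 + 15 + 12) / 7 = 13.5714
deviations (xᵢ − x̄): -12.5714, -8.5714, 35.4286, -11.5714, -2.5714, 1.4286, -1.5714
Σ(xᵢ − x̄)² = 1631.7143 ⇒ m₂ = 1631.7143/7 = 233.10204
Σ(xᵢ − x̄)³ = 40285.4694 ⇒ m₃ = 40285.4694/7 = 5755.06706
m₂^(3/2) = 233.10204^(1.5) = 3558.92728
g_1 = m₃ / m₂^(3/2) = 5755.06706 / 3558.92728 ≈ 1.6171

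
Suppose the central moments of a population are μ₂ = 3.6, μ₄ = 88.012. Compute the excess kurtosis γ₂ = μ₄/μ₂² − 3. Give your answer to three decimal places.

μ₂² = 3.6² = 12.96000
μ₄/μ₂² = 88.012 / 12.96000 = 6.79105
γ₂ = 6.79105 − 3 ≈ 3.791

3.791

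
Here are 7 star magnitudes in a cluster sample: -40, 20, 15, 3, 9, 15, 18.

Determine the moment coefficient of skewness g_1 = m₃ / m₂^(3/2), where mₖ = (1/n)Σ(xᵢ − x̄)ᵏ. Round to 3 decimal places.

-1.743

x̄ = (-40 + 20 + 15 + 3 + 9 + 15 + 18) / 7 = 5.7143
deviations (xᵢ − x̄): -45.7143, 14.2857, 9.2857, -2.7143, 3.2857, 9.2857, 12.2857
Σ(xᵢ − x̄)² = 2635.4286 ⇒ m₂ = 2635.4286/7 = 376.48980
Σ(xᵢ − x̄)³ = -89146.8980 ⇒ m₃ = -89146.8980/7 = -12735.27114
m₂^(3/2) = 376.48980^(1.5) = 7305.16139
g_1 = m₃ / m₂^(3/2) = -12735.27114 / 7305.16139 ≈ -1.743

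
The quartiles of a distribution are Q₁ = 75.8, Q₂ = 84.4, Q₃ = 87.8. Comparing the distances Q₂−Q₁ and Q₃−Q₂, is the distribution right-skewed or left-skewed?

left-skewed

Q₂ − Q₁ = 8.6;  Q₃ − Q₂ = 3.4
Q₂ − Q₁ > Q₃ − Q₂ ⇒ the lower half is more spread out ⇒ left-skewed.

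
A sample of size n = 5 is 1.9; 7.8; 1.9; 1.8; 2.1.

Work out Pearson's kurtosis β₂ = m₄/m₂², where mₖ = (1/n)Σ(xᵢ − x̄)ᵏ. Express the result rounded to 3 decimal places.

3.241

x̄ = 3.1000
Σ(xᵢ − x̄)² = 27.6600 ⇒ m₂ = 5.53200
Σ(xᵢ − x̄)⁴ = 495.9714 ⇒ m₄ = 99.19428
m₂² = 30.60302
β₂ = m₄/m₂² = 99.19428 / 30.60302 ≈ 3.241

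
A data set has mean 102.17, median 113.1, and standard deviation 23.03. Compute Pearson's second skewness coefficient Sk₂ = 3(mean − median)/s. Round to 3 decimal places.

Sk₂ = 3(102.17 − 113.1) / 23.03 = 3 × -10.9300 / 23.03
    = -32.7900 / 23.03 ≈ -1.424

-1.424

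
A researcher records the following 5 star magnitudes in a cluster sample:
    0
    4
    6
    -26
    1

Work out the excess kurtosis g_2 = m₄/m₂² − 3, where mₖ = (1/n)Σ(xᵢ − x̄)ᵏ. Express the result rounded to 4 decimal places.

x̄ = -3.0000
Σ(xᵢ − x̄)² = 684.0000 ⇒ m₂ = 136.80000
Σ(xᵢ − x̄)⁴ = 289140.0000 ⇒ m₄ = 57828.00000
m₂² = 18714.24000
g_2 = m₄/m₂² − 3 = 3.09005 − 3 ≈ 0.0901

0.0901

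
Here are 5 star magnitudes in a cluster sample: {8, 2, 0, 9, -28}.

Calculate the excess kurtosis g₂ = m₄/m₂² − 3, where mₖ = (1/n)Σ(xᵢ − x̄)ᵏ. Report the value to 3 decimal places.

x̄ = -1.8000
Σ(xᵢ − x̄)² = 916.8000 ⇒ m₂ = 183.36000
Σ(xᵢ − x̄)⁴ = 494247.4560 ⇒ m₄ = 98849.49120
m₂² = 33620.88960
g₂ = m₄/m₂² − 3 = 2.94012 − 3 ≈ -0.060

-0.060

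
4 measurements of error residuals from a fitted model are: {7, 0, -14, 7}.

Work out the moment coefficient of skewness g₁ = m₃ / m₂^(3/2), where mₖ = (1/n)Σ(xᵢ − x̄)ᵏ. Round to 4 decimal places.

x̄ = (7 + 0 - 14 + 7) / 4 = 0.0000
deviations (xᵢ − x̄): 7.0000, 0.0000, -14.0000, 7.0000
Σ(xᵢ − x̄)² = 294.0000 ⇒ m₂ = 294.0000/4 = 73.50000
Σ(xᵢ − x̄)³ = -2058.0000 ⇒ m₃ = -2058.0000/4 = -514.50000
m₂^(3/2) = 73.50000^(1.5) = 630.13124
g₁ = m₃ / m₂^(3/2) = -514.50000 / 630.13124 ≈ -0.8165

-0.8165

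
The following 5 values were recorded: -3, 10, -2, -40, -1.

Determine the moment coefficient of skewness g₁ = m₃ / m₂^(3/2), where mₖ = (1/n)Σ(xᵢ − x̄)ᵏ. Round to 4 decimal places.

x̄ = (-3 + 10 - 2 - 40 - 1) / 5 = -7.2000
deviations (xᵢ − x̄): 4.2000, 17.2000, 5.2000, -32.8000, 6.2000
Σ(xᵢ − x̄)² = 1454.8000 ⇒ m₂ = 1454.8000/5 = 290.96000
Σ(xᵢ − x̄)³ = -29746.0800 ⇒ m₃ = -29746.0800/5 = -5949.21600
m₂^(3/2) = 290.96000^(1.5) = 4963.06465
g₁ = m₃ / m₂^(3/2) = -5949.21600 / 4963.06465 ≈ -1.1987

-1.1987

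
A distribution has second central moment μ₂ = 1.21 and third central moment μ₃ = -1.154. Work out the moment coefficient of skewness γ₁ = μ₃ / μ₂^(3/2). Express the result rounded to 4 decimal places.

σ = √μ₂ = √1.21 = 1.10000
σ³ = μ₂^(3/2) = 1.33100
γ₁ = μ₃/σ³ = -1.154 / 1.33100 ≈ -0.8670

-0.8670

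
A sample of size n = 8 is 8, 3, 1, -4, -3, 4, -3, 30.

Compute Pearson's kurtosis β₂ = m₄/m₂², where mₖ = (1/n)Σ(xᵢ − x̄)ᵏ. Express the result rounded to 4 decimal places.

x̄ = 4.5000
Σ(xᵢ − x̄)² = 862.0000 ⇒ m₂ = 107.75000
Σ(xᵢ − x̄)⁴ = 434678.5000 ⇒ m₄ = 54334.81250
m₂² = 11610.06250
β₂ = m₄/m₂² = 54334.81250 / 11610.06250 ≈ 4.6800

4.6800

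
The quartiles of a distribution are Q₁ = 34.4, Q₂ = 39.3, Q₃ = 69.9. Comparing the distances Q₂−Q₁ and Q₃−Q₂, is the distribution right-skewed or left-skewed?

Q₂ − Q₁ = 4.9;  Q₃ − Q₂ = 30.6
Q₃ − Q₂ > Q₂ − Q₁ ⇒ the upper half is more spread out ⇒ right-skewed.

right-skewed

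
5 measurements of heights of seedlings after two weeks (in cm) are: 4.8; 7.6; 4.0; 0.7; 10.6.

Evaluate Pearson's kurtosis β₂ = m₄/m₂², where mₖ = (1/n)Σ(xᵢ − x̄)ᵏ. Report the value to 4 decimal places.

x̄ = 5.5400
Σ(xᵢ − x̄)² = 56.1920 ⇒ m₂ = 11.23840
Σ(xᵢ − x̄)⁴ = 1228.2356 ⇒ m₄ = 245.64711
m₂² = 126.30163
β₂ = m₄/m₂² = 245.64711 / 126.30163 ≈ 1.9449

1.9449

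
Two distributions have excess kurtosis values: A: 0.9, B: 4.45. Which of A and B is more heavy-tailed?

Higher excess kurtosis ⇒ heavier tails relative to the normal distribution.
0.9 vs 4.45: the larger is 4.45, so B has heavier tails.

B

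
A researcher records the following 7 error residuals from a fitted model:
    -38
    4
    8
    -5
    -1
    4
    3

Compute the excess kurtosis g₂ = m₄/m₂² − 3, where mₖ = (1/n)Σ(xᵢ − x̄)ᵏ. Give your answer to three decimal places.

1.539

x̄ = -3.5714
Σ(xᵢ − x̄)² = 1485.7143 ⇒ m₂ = 212.24490
Σ(xᵢ − x̄)⁴ = 1431413.0262 ⇒ m₄ = 204487.57518
m₂² = 45047.89671
g₂ = m₄/m₂² − 3 = 4.53934 − 3 ≈ 1.539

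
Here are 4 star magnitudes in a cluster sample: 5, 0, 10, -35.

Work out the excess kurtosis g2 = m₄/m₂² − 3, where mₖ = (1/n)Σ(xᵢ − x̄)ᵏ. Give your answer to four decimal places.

x̄ = -5.0000
Σ(xᵢ − x̄)² = 1250.0000 ⇒ m₂ = 312.50000
Σ(xᵢ − x̄)⁴ = 871250.0000 ⇒ m₄ = 217812.50000
m₂² = 97656.25000
g2 = m₄/m₂² − 3 = 2.23040 − 3 ≈ -0.7696

-0.7696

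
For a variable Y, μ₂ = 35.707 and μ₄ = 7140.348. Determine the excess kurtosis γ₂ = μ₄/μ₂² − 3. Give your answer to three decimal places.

μ₂² = 35.707² = 1274.98985
μ₄/μ₂² = 7140.348 / 1274.98985 = 5.60032
γ₂ = 5.60032 − 3 ≈ 2.600

2.600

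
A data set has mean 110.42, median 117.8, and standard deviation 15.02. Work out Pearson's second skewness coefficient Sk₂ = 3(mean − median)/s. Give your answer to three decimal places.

Sk₂ = 3(110.42 − 117.8) / 15.02 = 3 × -7.3800 / 15.02
    = -22.1400 / 15.02 ≈ -1.474

-1.474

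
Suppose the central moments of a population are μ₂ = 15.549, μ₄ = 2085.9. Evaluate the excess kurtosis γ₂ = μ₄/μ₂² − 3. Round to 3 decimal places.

5.628

μ₂² = 15.549² = 241.77140
μ₄/μ₂² = 2085.9 / 241.77140 = 8.62757
γ₂ = 8.62757 − 3 ≈ 5.628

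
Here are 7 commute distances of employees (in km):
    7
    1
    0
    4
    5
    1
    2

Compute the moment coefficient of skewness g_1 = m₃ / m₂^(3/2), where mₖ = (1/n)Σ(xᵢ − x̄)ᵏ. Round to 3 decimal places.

x̄ = (7 + 1 + 0 + 4 + 5 + 1 + 2) / 7 = 2.8571
deviations (xᵢ − x̄): 4.1429, -1.8571, -2.8571, 1.1429, 2.1429, -1.8571, -0.8571
Σ(xᵢ − x̄)² = 38.8571 ⇒ m₂ = 38.8571/7 = 5.55102
Σ(xᵢ − x̄)³ = 45.6735 ⇒ m₃ = 45.6735/7 = 6.52478
m₂^(3/2) = 5.55102^(1.5) = 13.07854
g_1 = m₃ / m₂^(3/2) = 6.52478 / 13.07854 ≈ 0.499

0.499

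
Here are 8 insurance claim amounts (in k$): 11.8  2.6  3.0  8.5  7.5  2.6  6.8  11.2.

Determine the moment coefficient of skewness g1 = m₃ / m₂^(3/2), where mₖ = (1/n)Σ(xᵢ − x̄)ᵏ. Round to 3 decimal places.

x̄ = (11.8 + 2.6 + 3.0 + 8.5 + 7.5 + 2.6 + 6.8 + 11.2) / 8 = 6.7500
deviations (xᵢ − x̄): 5.0500, -4.1500, -3.7500, 1.7500, 0.7500, -4.1500, 0.0500, 4.4500
Σ(xᵢ − x̄)² = 97.4400 ⇒ m₂ = 97.4400/8 = 12.18000
Σ(xᵢ − x̄)³ = 27.0090 ⇒ m₃ = 27.0090/8 = 3.37612
m₂^(3/2) = 12.18000^(1.5) = 42.50803
g1 = m₃ / m₂^(3/2) = 3.37612 / 42.50803 ≈ 0.079

0.079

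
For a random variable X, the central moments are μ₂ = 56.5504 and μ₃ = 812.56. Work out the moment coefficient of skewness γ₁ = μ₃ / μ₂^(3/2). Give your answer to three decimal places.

σ = √μ₂ = √56.5504 = 7.52000
σ³ = μ₂^(3/2) = 425.25901
γ₁ = μ₃/σ³ = 812.56 / 425.25901 ≈ 1.911

1.911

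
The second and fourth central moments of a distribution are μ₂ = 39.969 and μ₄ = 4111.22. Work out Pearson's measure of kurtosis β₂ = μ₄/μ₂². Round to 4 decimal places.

μ₂² = 39.969² = 1597.52096
μ₄/μ₂² = 4111.22 / 1597.52096 = 2.57350
β₂ ≈ 2.5735

2.5735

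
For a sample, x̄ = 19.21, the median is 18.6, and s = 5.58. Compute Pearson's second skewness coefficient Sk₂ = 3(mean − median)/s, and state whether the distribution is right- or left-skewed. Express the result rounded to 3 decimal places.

Sk₂ = 3(19.21 − 18.6) / 5.58 = 3 × 0.6100 / 5.58
    = 1.8300 / 5.58 ≈ 0.328
Sk₂ > 0 ⇒ mean > median ⇒ right-skewed (positive skew).

0.328, right-skewed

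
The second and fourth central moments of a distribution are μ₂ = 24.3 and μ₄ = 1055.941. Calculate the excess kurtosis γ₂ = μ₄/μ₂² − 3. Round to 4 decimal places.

-1.2118

μ₂² = 24.3² = 590.49000
μ₄/μ₂² = 1055.941 / 590.49000 = 1.78825
γ₂ = 1.78825 − 3 ≈ -1.2118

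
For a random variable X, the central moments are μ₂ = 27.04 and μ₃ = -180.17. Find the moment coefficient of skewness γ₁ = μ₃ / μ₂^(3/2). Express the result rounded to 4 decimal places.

σ = √μ₂ = √27.04 = 5.20000
σ³ = μ₂^(3/2) = 140.60800
γ₁ = μ₃/σ³ = -180.17 / 140.60800 ≈ -1.2814

-1.2814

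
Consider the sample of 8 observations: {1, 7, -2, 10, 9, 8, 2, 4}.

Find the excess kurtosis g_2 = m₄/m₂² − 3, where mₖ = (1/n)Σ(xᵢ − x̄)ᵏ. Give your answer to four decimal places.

x̄ = 4.8750
Σ(xᵢ − x̄)² = 128.8750 ⇒ m₂ = 16.10938
Σ(xᵢ − x̄)⁴ = 3623.5879 ⇒ m₄ = 452.94849
m₂² = 259.51196
g_2 = m₄/m₂² − 3 = 1.74539 − 3 ≈ -1.2546

-1.2546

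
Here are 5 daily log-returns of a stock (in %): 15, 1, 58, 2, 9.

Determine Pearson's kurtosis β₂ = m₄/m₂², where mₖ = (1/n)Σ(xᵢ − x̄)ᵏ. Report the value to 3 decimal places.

2.962

x̄ = 17.0000
Σ(xᵢ − x̄)² = 2230.0000 ⇒ m₂ = 446.00000
Σ(xᵢ − x̄)⁴ = 2946034.0000 ⇒ m₄ = 589206.80000
m₂² = 198916.00000
β₂ = m₄/m₂² = 589206.80000 / 198916.00000 ≈ 2.962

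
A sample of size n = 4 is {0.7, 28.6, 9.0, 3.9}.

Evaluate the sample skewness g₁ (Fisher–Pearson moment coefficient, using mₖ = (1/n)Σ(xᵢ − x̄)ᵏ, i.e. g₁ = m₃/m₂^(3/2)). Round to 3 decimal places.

x̄ = (0.7 + 28.6 + 9.0 + 3.9) / 4 = 10.5500
deviations (xᵢ − x̄): -9.8500, 18.0500, -1.5500, -6.6500
Σ(xᵢ − x̄)² = 469.4500 ⇒ m₂ = 469.4500/4 = 117.36250
Σ(xᵢ − x̄)³ = 4627.2600 ⇒ m₃ = 4627.2600/4 = 1156.81500
m₂^(3/2) = 117.36250^(1.5) = 1271.43461
g₁ = m₃ / m₂^(3/2) = 1156.81500 / 1271.43461 ≈ 0.910

0.910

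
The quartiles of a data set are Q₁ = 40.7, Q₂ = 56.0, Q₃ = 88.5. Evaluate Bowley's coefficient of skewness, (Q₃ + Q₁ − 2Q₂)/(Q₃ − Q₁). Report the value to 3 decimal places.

numerator: Q₃ + Q₁ − 2Q₂ = 88.5 + 40.7 − 2×56.0 = 17.2000
denominator: Q₃ − Q₁ = 88.5 − 40.7 = 47.8000
Bowley skewness = 17.2000 / 47.8000 ≈ 0.360

0.360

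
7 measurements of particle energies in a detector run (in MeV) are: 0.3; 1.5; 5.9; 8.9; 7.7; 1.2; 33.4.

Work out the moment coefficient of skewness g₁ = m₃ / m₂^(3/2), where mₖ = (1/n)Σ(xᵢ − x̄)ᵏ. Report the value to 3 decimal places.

x̄ = (0.3 + 1.5 + 5.9 + 8.9 + 7.7 + 1.2 + 33.4) / 7 = 8.4143
deviations (xᵢ − x̄): -8.1143, -6.9143, -2.5143, 0.4857, -0.7143, -7.2143, 24.9857
Σ(xᵢ − x̄)² = 797.0486 ⇒ m₂ = 797.0486/7 = 113.86408
Σ(xᵢ − x̄)³ = 14341.7998 ⇒ m₃ = 14341.7998/7 = 2048.82854
m₂^(3/2) = 113.86408^(1.5) = 1215.01075
g₁ = m₃ / m₂^(3/2) = 2048.82854 / 1215.01075 ≈ 1.686

1.686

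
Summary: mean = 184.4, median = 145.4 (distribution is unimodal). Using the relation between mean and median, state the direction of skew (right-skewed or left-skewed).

mean − median = 184.4 − 145.4 = 39.0
mean > median ⇒ the longer tail is on the right ⇒ right-skewed (positively skewed).

right-skewed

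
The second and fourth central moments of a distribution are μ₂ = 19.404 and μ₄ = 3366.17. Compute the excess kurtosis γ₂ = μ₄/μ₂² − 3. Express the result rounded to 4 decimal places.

μ₂² = 19.404² = 376.51522
μ₄/μ₂² = 3366.17 / 376.51522 = 8.94033
γ₂ = 8.94033 − 3 ≈ 5.9403

5.9403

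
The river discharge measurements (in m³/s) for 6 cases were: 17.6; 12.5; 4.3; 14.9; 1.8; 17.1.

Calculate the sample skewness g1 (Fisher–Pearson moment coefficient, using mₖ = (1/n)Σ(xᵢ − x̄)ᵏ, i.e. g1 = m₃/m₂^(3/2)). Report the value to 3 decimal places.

x̄ = (17.6 + 12.5 + 4.3 + 14.9 + 1.8 + 17.1) / 6 = 11.3667
deviations (xᵢ − x̄): 6.2333, 1.1333, -7.0667, 3.5333, -9.5667, 5.7333
Σ(xᵢ − x̄)² = 226.9533 ⇒ m₂ = 226.9533/6 = 37.82556
Σ(xᵢ − x̄)³ = -752.2244 ⇒ m₃ = -752.2244/6 = -125.37074
m₂^(3/2) = 37.82556^(1.5) = 232.63656
g1 = m₃ / m₂^(3/2) = -125.37074 / 232.63656 ≈ -0.539

-0.539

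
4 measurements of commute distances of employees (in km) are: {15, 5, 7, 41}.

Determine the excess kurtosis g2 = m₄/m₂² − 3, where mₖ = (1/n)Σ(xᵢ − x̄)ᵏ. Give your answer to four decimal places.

x̄ = 17.0000
Σ(xᵢ − x̄)² = 824.0000 ⇒ m₂ = 206.00000
Σ(xᵢ − x̄)⁴ = 362528.0000 ⇒ m₄ = 90632.00000
m₂² = 42436.00000
g2 = m₄/m₂² − 3 = 2.13573 − 3 ≈ -0.8643

-0.8643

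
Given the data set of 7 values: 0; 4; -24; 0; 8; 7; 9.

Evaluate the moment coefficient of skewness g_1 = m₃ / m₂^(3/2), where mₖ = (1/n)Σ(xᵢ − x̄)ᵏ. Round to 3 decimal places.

-1.630

x̄ = (0 + 4 - 24 + 0 + 8 + 7 + 9) / 7 = 0.5714
deviations (xᵢ − x̄): -0.5714, 3.4286, -24.5714, -0.5714, 7.4286, 6.4286, 8.4286
Σ(xᵢ − x̄)² = 783.7143 ⇒ m₂ = 783.7143/7 = 111.95918
Σ(xᵢ − x̄)³ = -13520.8163 ⇒ m₃ = -13520.8163/7 = -1931.54519
m₂^(3/2) = 111.95918^(1.5) = 1184.64871
g_1 = m₃ / m₂^(3/2) = -1931.54519 / 1184.64871 ≈ -1.630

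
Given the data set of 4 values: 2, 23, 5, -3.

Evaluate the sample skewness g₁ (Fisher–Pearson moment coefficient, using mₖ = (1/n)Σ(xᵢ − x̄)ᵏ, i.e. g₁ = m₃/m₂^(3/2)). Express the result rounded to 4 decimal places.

0.8617

x̄ = (2 + 23 + 5 - 3) / 4 = 6.7500
deviations (xᵢ − x̄): -4.7500, 16.2500, -1.7500, -9.7500
Σ(xᵢ − x̄)² = 384.7500 ⇒ m₂ = 384.7500/4 = 96.18750
Σ(xᵢ − x̄)³ = 3251.6250 ⇒ m₃ = 3251.6250/4 = 812.90625
m₂^(3/2) = 96.18750^(1.5) = 943.36108
g₁ = m₃ / m₂^(3/2) = 812.90625 / 943.36108 ≈ 0.8617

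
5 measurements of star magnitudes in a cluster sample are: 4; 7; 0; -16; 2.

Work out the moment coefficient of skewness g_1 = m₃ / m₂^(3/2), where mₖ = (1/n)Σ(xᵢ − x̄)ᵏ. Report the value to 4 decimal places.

x̄ = (4 + 7 + 0 - 16 + 2) / 5 = -0.6000
deviations (xᵢ − x̄): 4.6000, 7.6000, 0.6000, -15.4000, 2.6000
Σ(xᵢ − x̄)² = 323.2000 ⇒ m₂ = 323.2000/5 = 64.64000
Σ(xᵢ − x̄)³ = -3098.1600 ⇒ m₃ = -3098.1600/5 = -619.63200
m₂^(3/2) = 64.64000^(1.5) = 519.69917
g_1 = m₃ / m₂^(3/2) = -619.63200 / 519.69917 ≈ -1.1923

-1.1923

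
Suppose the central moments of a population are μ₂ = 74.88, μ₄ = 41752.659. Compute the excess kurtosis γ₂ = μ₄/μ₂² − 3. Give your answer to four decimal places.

μ₂² = 74.88² = 5607.01440
μ₄/μ₂² = 41752.659 / 5607.01440 = 7.44650
γ₂ = 7.44650 − 3 ≈ 4.4465

4.4465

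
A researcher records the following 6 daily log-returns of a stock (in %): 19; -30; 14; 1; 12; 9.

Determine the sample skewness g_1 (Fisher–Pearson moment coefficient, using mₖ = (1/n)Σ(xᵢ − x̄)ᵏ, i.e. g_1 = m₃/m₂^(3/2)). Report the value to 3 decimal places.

-1.371

x̄ = (19 - 30 + 14 + 1 + 12 + 9) / 6 = 4.1667
deviations (xᵢ − x̄): 14.8333, -34.1667, 9.8333, -3.1667, 7.8333, 4.8333
Σ(xᵢ − x̄)² = 1578.8333 ⇒ m₂ = 1578.8333/6 = 263.13889
Σ(xᵢ − x̄)³ = -35108.4444 ⇒ m₃ = -35108.4444/6 = -5851.40741
m₂^(3/2) = 263.13889^(1.5) = 4268.52230
g_1 = m₃ / m₂^(3/2) = -5851.40741 / 4268.52230 ≈ -1.371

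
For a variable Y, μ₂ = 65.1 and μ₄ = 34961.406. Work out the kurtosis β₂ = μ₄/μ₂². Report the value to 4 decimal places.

8.2495

μ₂² = 65.1² = 4238.01000
μ₄/μ₂² = 34961.406 / 4238.01000 = 8.24949
β₂ ≈ 8.2495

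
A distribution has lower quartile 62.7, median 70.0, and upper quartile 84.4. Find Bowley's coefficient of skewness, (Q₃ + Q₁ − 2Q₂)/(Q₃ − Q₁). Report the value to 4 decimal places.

0.3272

numerator: Q₃ + Q₁ − 2Q₂ = 84.4 + 62.7 − 2×70.0 = 7.1000
denominator: Q₃ − Q₁ = 84.4 − 62.7 = 21.7000
Bowley skewness = 7.1000 / 21.7000 ≈ 0.3272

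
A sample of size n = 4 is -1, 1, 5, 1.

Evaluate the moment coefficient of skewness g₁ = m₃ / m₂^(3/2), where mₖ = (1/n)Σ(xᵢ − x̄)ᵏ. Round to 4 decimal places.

0.6520

x̄ = (-1 + 1 + 5 + 1) / 4 = 1.5000
deviations (xᵢ − x̄): -2.5000, -0.5000, 3.5000, -0.5000
Σ(xᵢ − x̄)² = 19.0000 ⇒ m₂ = 19.0000/4 = 4.75000
Σ(xᵢ − x̄)³ = 27.0000 ⇒ m₃ = 27.0000/4 = 6.75000
m₂^(3/2) = 4.75000^(1.5) = 10.35238
g₁ = m₃ / m₂^(3/2) = 6.75000 / 10.35238 ≈ 0.6520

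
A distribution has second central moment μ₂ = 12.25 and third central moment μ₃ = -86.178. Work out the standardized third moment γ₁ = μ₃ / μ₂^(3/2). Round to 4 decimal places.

σ = √μ₂ = √12.25 = 3.50000
σ³ = μ₂^(3/2) = 42.87500
γ₁ = μ₃/σ³ = -86.178 / 42.87500 ≈ -2.0100

-2.0100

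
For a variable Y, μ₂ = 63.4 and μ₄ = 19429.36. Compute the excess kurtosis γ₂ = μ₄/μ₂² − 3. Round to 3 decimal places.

1.834

μ₂² = 63.4² = 4019.56000
μ₄/μ₂² = 19429.36 / 4019.56000 = 4.83370
γ₂ = 4.83370 − 3 ≈ 1.834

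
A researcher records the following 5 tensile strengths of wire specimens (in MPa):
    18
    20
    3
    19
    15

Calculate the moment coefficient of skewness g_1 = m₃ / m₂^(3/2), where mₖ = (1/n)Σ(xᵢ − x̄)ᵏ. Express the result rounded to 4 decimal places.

-1.2512

x̄ = (18 + 20 + 3 + 19 + 15) / 5 = 15.0000
deviations (xᵢ − x̄): 3.0000, 5.0000, -12.0000, 4.0000, 0.0000
Σ(xᵢ − x̄)² = 194.0000 ⇒ m₂ = 194.0000/5 = 38.80000
Σ(xᵢ − x̄)³ = -1512.0000 ⇒ m₃ = -1512.0000/5 = -302.40000
m₂^(3/2) = 38.80000^(1.5) = 241.68383
g_1 = m₃ / m₂^(3/2) = -302.40000 / 241.68383 ≈ -1.2512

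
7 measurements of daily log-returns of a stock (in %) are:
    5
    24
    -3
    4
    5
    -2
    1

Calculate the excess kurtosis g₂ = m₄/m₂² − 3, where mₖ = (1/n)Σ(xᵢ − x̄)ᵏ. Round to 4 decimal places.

1.0828

x̄ = 4.8571
Σ(xᵢ − x̄)² = 490.8571 ⇒ m₂ = 70.12245
Σ(xᵢ − x̄)⁴ = 140528.8280 ⇒ m₄ = 20075.54686
m₂² = 4917.15785
g₂ = m₄/m₂² − 3 = 4.08275 − 3 ≈ 1.0828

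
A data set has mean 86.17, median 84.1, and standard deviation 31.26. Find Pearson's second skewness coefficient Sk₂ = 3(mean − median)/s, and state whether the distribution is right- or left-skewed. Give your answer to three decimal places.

0.199, right-skewed

Sk₂ = 3(86.17 − 84.1) / 31.26 = 3 × 2.0700 / 31.26
    = 6.2100 / 31.26 ≈ 0.199
Sk₂ > 0 ⇒ mean > median ⇒ right-skewed (positive skew).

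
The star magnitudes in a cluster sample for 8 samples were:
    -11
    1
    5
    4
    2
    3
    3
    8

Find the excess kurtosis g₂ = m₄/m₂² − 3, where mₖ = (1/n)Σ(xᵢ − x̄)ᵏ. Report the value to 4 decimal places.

1.7563

x̄ = 1.8750
Σ(xᵢ − x̄)² = 220.8750 ⇒ m₂ = 27.60938
Σ(xᵢ − x̄)⁴ = 29005.2129 ⇒ m₄ = 3625.65161
m₂² = 762.27759
g₂ = m₄/m₂² − 3 = 4.75634 − 3 ≈ 1.7563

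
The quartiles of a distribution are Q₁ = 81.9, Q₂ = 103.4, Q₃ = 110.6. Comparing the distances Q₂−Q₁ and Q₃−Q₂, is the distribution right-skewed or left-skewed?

Q₂ − Q₁ = 21.5;  Q₃ − Q₂ = 7.2
Q₂ − Q₁ > Q₃ − Q₂ ⇒ the lower half is more spread out ⇒ left-skewed.

left-skewed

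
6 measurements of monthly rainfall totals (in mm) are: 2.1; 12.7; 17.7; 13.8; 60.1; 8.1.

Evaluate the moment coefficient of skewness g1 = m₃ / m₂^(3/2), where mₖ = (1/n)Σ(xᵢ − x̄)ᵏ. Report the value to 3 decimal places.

x̄ = (2.1 + 12.7 + 17.7 + 13.8 + 60.1 + 8.1) / 6 = 19.0833
deviations (xᵢ − x̄): -16.9833, -6.3833, -1.3833, -5.2833, 41.0167, -10.9833
Σ(xᵢ − x̄)² = 2162.0083 ⇒ m₂ = 2162.0083/6 = 360.33472
Σ(xᵢ − x̄)³ = 62371.3354 ⇒ m₃ = 62371.3354/6 = 10395.22257
m₂^(3/2) = 360.33472^(1.5) = 6840.04832
g1 = m₃ / m₂^(3/2) = 10395.22257 / 6840.04832 ≈ 1.520

1.520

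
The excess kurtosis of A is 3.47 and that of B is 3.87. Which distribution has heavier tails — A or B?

Higher excess kurtosis ⇒ heavier tails relative to the normal distribution.
3.47 vs 3.87: the larger is 3.87, so B has heavier tails.

B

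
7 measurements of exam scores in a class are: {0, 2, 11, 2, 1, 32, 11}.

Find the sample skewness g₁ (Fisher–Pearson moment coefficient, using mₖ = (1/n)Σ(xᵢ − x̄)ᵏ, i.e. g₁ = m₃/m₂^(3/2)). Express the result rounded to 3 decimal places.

x̄ = (0 + 2 + 11 + 2 + 1 + 32 + 11) / 7 = 8.4286
deviations (xᵢ − x̄): -8.4286, -6.4286, 2.5714, -6.4286, -7.4286, 23.5714, 2.5714
Σ(xᵢ − x̄)² = 777.7143 ⇒ m₂ = 777.7143/7 = 111.10204
Σ(xᵢ − x̄)³ = 11590.5306 ⇒ m₃ = 11590.5306/7 = 1655.79009
m₂^(3/2) = 111.10204^(1.5) = 1171.07054
g₁ = m₃ / m₂^(3/2) = 1655.79009 / 1171.07054 ≈ 1.414

1.414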